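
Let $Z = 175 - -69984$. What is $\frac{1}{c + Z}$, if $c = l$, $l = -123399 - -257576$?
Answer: $\frac{1}{204336} \approx 4.8939 \cdot 10^{-6}$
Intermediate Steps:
$l = 134177$ ($l = -123399 + 257576 = 134177$)
$c = 134177$
$Z = 70159$ ($Z = 175 + 69984 = 70159$)
$\frac{1}{c + Z} = \frac{1}{134177 + 70159} = \frac{1}{204336}$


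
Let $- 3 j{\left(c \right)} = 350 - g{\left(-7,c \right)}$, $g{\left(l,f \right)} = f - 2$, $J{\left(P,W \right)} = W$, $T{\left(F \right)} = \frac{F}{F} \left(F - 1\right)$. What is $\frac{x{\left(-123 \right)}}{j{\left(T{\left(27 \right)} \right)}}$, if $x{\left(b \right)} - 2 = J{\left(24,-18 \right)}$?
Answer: $\frac{24}{163} \approx 0.14724$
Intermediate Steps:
$T{\left(F \right)} = -1 + F$ ($T{\left(F \right)} = 1 \left(-1 + F\right) = -1 + F$)
$x{\left(b \right)} = -16$ ($x{\left(b \right)} = 2 - 18 = -16$)
$g{\left(l,f \right)} = -2 + f$
$j{\left(c \right)} = - \frac{352}{3} + \frac{c}{3}$ ($j{\left(c \right)} = - \frac{350 - \left(-2 + c\right)}{3} = - \frac{352 - c}{3} = - \frac{352}{3} + \frac{c}{3}$)
$\frac{x{\left(-123 \right)}}{j{\left(T{\left(27 \right)} \right)}} = - \frac{16}{- \frac{352}{3} + \frac{-1 + 27}{3}} = - \frac{16}{- \frac{352}{3} + \frac{1}{3} \cdot 26} = - \frac{16}{- \frac{352}{3} + \frac{26}{3}} = - \frac{16}{- \frac{326}{3}} = \left(-16\right) \left(- \frac{3}{326}\right) = \frac{24}{163}$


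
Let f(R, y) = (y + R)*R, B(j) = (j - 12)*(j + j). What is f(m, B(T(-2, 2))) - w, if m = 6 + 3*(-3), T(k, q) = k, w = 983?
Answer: -1142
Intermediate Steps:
B(j) = 2*j*(-12 + j) (B(j) = (-12 + j)*(2*j) = 2*j*(-12 + j))
m = -3 (m = 6 - 9 = -3)
f(R, y) = R*(R + y) (f(R, y) = (R + y)*R = R*(R + y))
f(m, B(T(-2, 2))) - w = -3*(-3 + 2*(-2)*(-12 - 2)) - 1*983 = -3*(-3 + 2*(-2)*(-14)) - 983 = -3*(-3 + 56) - 983 = -3*53 - 983 = -159 - 983 = -1142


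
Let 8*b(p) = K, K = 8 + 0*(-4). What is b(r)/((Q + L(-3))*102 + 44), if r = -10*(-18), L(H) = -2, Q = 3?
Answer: 1/146 ≈ 0.0068493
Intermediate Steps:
r = 180
K = 8 (K = 8 + 0 = 8)
b(p) = 1 (b(p) = (⅛)*8 = 1)
b(r)/((Q + L(-3))*102 + 44) = 1/((3 - 2)*102 + 44) = 1/(1*102 + 44) = 1/(102 + 44) = 1/146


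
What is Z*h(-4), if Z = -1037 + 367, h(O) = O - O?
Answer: 0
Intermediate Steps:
h(O) = 0
Z = -670
Z*h(-4) = -670*0 = 0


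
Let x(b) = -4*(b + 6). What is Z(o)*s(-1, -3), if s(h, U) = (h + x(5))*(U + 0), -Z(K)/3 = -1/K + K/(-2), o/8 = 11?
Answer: 1568565/88 ≈ 17825.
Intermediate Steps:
o = 88 (o = 8*11 = 88)
x(b) = -24 - 4*b (x(b) = -4*(6 + b) = -24 - 4*b)
Z(K) = 3/K + 3*K/2 (Z(K) = -3*(-1/K + K/(-2)) = -3*(-1/K + K*(-½)) = -3*(-1/K - K/2) = 3/K + 3*K/2)
s(h, U) = U*(-44 + h) (s(h, U) = (h + (-24 - 4*5))*(U + 0) = (h + (-24 - 20))*U = (h - 44)*U = (-44 + h)*U = U*(-44 + h))
Z(o)*s(-1, -3) = (3/88 + (3/2)*88)*(-3*(-44 - 1)) = (3*(1/88) + 132)*(-3*(-45)) = (3/88 + 132)*135 = (11619/88)*135 = 1568565/88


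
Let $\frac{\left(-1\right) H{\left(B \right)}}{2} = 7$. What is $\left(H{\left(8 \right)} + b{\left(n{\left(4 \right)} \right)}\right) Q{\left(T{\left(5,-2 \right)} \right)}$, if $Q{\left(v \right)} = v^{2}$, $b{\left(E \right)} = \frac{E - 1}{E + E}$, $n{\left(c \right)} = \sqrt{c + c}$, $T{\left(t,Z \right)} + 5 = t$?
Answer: $0$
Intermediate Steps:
$T{\left(t,Z \right)} = -5 + t$
$H{\left(B \right)} = -14$ ($H{\left(B \right)} = \left(-2\right) 7 = -14$)
$n{\left(c \right)} = \sqrt{2} \sqrt{c}$ ($n{\left(c \right)} = \sqrt{2 c} = \sqrt{2} \sqrt{c}$)
$b{\left(E \right)} = \frac{-1 + E}{2 E}$
$\left(H{\left(8 \right)} + b{\left(n{\left(4 \right)} \right)}\right) Q{\left(T{\left(5,-2 \right)} \right)} = \left(-14 + \frac{-1 + \sqrt{2} \sqrt{4}}{2 \sqrt{2} \sqrt{4}}\right) \left(-5 + 5\right)^{2} = \left(-14 + \frac{-1 + \sqrt{2} \cdot 2}{2 \sqrt{2} \cdot 2}\right) 0^{2} = \left(-14 + \frac{-1 + 2 \sqrt{2}}{2 \cdot 2 \sqrt{2}}\right) 0 = \left(-14 + \frac{\frac{\sqrt{2}}{4} \left(-1 + 2 \sqrt{2}\right)}{2}\right) 0 = \left(-14 + \frac{\sqrt{2} \left(-1 + 2 \sqrt{2}\right)}{8}\right) 0 = 0$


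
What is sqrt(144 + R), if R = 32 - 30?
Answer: sqrt(146) ≈ 12.083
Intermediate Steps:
R = 2
sqrt(144 + R) = sqrt(144 + 2) = sqrt(146)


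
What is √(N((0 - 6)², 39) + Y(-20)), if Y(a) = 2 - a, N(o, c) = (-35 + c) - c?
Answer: I*√13 ≈ 3.6056*I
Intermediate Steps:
N(o, c) = -35
√(N((0 - 6)², 39) + Y(-20)) = √(-35 + (2 - 1*(-20))) = √(-35 + (2 + 20)) = √(-35 + 22) = √(-13) = I*√13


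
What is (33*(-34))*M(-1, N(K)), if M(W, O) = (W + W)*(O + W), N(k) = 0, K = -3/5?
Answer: -2244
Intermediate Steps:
K = -⅗ (K = -3*⅕ = -⅗ ≈ -0.60000)
M(W, O) = 2*W*(O + W) (M(W, O) = (2*W)*(O + W) = 2*W*(O + W))
(33*(-34))*M(-1, N(K)) = (33*(-34))*(2*(-1)*(0 - 1)) = -2244*(-1)*(-1) = -1122*2 = -2244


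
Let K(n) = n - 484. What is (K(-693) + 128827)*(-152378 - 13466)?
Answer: -21169986600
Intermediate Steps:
K(n) = -484 + n
(K(-693) + 128827)*(-152378 - 13466) = ((-484 - 693) + 128827)*(-152378 - 13466) = (-1177 + 128827)*(-165844) = 127650*(-165844) = -21169986600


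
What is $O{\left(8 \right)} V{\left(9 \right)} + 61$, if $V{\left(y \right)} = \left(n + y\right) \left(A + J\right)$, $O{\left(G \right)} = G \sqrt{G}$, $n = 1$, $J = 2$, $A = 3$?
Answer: $61 + 800 \sqrt{2} \approx 1192.4$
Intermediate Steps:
$O{\left(G \right)} = G^{\frac{3}{2}}$
$V{\left(y \right)} = 5 + 5 y$ ($V{\left(y \right)} = \left(1 + y\right) \left(3 + 2\right) = \left(1 + y\right) 5 = 5 + 5 y$)
$O{\left(8 \right)} V{\left(9 \right)} + 61 = 8^{\frac{3}{2}} \left(5 + 5 \cdot 9\right) + 61 = 16 \sqrt{2} \left(5 + 45\right) + 61 = 16 \sqrt{2} \cdot 50 + 61 = 800 \sqrt{2} + 61 = 61 + 800 \sqrt{2}$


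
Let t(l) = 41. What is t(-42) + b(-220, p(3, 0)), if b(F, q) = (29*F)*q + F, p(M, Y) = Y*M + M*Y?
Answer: -179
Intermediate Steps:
p(M, Y) = 2*M*Y (p(M, Y) = M*Y + M*Y = 2*M*Y)
b(F, q) = F + 29*F*q (b(F, q) = 29*F*q + F = F + 29*F*q)
t(-42) + b(-220, p(3, 0)) = 41 - 220*(1 + 29*(2*3*0)) = 41 - 220*(1 + 29*0) = 41 - 220*(1 + 0) = 41 - 220*1 = 41 - 220 = -179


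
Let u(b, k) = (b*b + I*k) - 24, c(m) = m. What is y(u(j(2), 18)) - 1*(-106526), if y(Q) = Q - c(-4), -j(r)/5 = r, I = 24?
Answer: 107038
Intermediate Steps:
j(r) = -5*r
u(b, k) = -24 + b² + 24*k (u(b, k) = (b*b + 24*k) - 24 = (b² + 24*k) - 24 = -24 + b² + 24*k)
y(Q) = 4 + Q (y(Q) = Q - 1*(-4) = Q + 4 = 4 + Q)
y(u(j(2), 18)) - 1*(-106526) = (4 + (-24 + (-5*2)² + 24*18)) - 1*(-106526) = (4 + (-24 + (-10)² + 432)) + 106526 = (4 + (-24 + 100 + 432)) + 106526 = (4 + 508) + 106526 = 512 + 106526 = 107038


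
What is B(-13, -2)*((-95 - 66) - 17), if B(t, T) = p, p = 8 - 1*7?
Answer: -178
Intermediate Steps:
p = 1 (p = 8 - 7 = 1)
B(t, T) = 1
B(-13, -2)*((-95 - 66) - 17) = 1*((-95 - 66) - 17) = 1*(-161 - 17) = 1*(-178) = -178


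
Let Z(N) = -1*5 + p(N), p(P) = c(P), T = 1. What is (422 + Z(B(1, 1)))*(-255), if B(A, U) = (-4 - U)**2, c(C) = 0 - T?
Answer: -106080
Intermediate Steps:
c(C) = -1 (c(C) = 0 - 1*1 = 0 - 1 = -1)
p(P) = -1
Z(N) = -6 (Z(N) = -1*5 - 1 = -5 - 1 = -6)
(422 + Z(B(1, 1)))*(-255) = (422 - 6)*(-255) = 416*(-255) = -106080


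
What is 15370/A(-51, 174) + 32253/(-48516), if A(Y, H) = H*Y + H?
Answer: -45371/18660 ≈ -2.4315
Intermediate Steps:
A(Y, H) = H + H*Y
15370/A(-51, 174) + 32253/(-48516) = 15370/((174*(1 - 51))) + 32253/(-48516) = 15370/((174*(-50))) + 32253*(-1/48516) = 15370/(-8700) - 827/1244 = 15370*(-1/8700) - 827/1244 = -53/30 - 827/1244 = -45371/18660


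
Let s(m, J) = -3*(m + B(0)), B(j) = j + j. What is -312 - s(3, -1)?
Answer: -303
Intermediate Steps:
B(j) = 2*j
s(m, J) = -3*m (s(m, J) = -3*(m + 2*0) = -3*(m + 0) = -3*m)
-312 - s(3, -1) = -312 - (-3)*3 = -312 - 1*(-9) = -312 + 9 = -303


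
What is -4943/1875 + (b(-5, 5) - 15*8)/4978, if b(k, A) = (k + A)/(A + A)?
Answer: -12415627/4666875 ≈ -2.6604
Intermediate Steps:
b(k, A) = (A + k)/(2*A) (b(k, A) = (A + k)/((2*A)) = (A + k)*(1/(2*A)) = (A + k)/(2*A))
-4943/1875 + (b(-5, 5) - 15*8)/4978 = -4943/1875 + ((1/2)*(5 - 5)/5 - 15*8)/4978 = -4943*1/1875 + ((1/2)*(1/5)*0 - 120)*(1/4978) = -4943/1875 + (0 - 120)*(1/4978) = -4943/1875 - 120*1/4978 = -4943/1875 - 60/2489 = -12415627/4666875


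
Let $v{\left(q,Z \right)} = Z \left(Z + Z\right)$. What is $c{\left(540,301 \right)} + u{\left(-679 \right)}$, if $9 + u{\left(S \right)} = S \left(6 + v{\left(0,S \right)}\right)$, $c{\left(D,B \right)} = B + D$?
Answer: $-626096920$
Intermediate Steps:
$v{\left(q,Z \right)} = 2 Z^{2}$ ($v{\left(q,Z \right)} = Z 2 Z = 2 Z^{2}$)
$u{\left(S \right)} = -9 + S \left(6 + 2 S^{2}\right)$
$c{\left(540,301 \right)} + u{\left(-679 \right)} = \left(301 + 540\right) + \left(-9 + 2 \left(-679\right)^{3} + 6 \left(-679\right)\right) = 841 - 626097761 = -626096920$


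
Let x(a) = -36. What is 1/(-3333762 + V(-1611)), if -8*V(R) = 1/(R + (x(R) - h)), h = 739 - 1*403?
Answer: -15864/52886800367 ≈ -2.9996e-7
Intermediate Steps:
h = 336 (h = 739 - 403 = 336)
V(R) = -1/(8*(-372 + R)) (V(R) = -1/(8*(R + (-36 - 1*336))) = -1/(8*(R + (-36 - 336))) = -1/(8*(R - 372)) = -1/(8*(-372 + R)))
1/(-3333762 + V(-1611)) = 1/(-3333762 - 1/(-2976 + 8*(-1611))) = 1/(-3333762 - 1/(-2976 - 12888)) = 1/(-3333762 - 1/(-15864)) = 1/(-3333762 - 1*(-1/15864)) = 1/(-3333762 + 1/15864) = 1/(-52886800367/15864) = -15864/52886800367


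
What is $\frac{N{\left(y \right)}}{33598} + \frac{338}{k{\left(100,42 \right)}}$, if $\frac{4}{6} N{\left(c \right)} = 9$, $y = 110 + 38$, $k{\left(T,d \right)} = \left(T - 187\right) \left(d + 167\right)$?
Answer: $- \frac{22221307}{1221824868} \approx -0.018187$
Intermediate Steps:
$k{\left(T,d \right)} = \left(-187 + T\right) \left(167 + d\right)$
$y = 148$
$N{\left(c \right)} = \frac{27}{2}$ ($N{\left(c \right)} = \frac{3}{2} \cdot 9 = \frac{27}{2}$)
$\frac{N{\left(y \right)}}{33598} + \frac{338}{k{\left(100,42 \right)}} = \frac{27}{2 \cdot 33598} + \frac{338}{-31229 - 7854 + 167 \cdot 100 + 100 \cdot 42} = \frac{27}{2} \cdot \frac{1}{33598} + \frac{338}{-31229 - 7854 + 16700 + 4200} = \frac{27}{67196} + \frac{338}{-18183} = \frac{27}{67196} + 338 \left(- \frac{1}{18183}\right) = \frac{27}{67196} - \frac{338}{18183} = - \frac{22221307}{1221824868}$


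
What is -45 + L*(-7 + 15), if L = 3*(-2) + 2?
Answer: -77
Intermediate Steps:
L = -4 (L = -6 + 2 = -4)
-45 + L*(-7 + 15) = -45 - 4*(-7 + 15) = -45 - 4*8 = -45 - 32 = -77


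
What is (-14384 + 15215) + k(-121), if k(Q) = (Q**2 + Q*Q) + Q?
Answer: 29992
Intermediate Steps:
k(Q) = Q + 2*Q**2 (k(Q) = (Q**2 + Q**2) + Q = 2*Q**2 + Q = Q + 2*Q**2)
(-14384 + 15215) + k(-121) = (-14384 + 15215) - 121*(1 + 2*(-121)) = 831 - 121*(1 - 242) = 831 - 121*(-241) = 831 + 29161 = 29992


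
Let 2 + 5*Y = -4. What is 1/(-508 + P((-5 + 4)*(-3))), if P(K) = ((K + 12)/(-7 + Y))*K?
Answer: -41/21053 ≈ -0.0019475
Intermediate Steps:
Y = -6/5 (Y = -⅖ + (⅕)*(-4) = -⅖ - ⅘ = -6/5 ≈ -1.2000)
P(K) = K*(-60/41 - 5*K/41) (P(K) = ((K + 12)/(-7 - 6/5))*K = ((12 + K)/(-41/5))*K = ((12 + K)*(-5/41))*K = (-60/41 - 5*K/41)*K = K*(-60/41 - 5*K/41))
1/(-508 + P((-5 + 4)*(-3))) = 1/(-508 - 5*(-5 + 4)*(-3)*(12 + (-5 + 4)*(-3))/41) = 1/(-508 - 5*(-1*(-3))*(12 - 1*(-3))/41) = 1/(-508 - 5/41*3*(12 + 3)) = 1/(-508 - 5/41*3*15) = 1/(-508 - 225/41) = 1/(-21053/41) = -41/21053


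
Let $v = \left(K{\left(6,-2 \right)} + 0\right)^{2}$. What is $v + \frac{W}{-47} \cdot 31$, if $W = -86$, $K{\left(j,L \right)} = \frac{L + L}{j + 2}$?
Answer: $\frac{10711}{188} \approx 56.973$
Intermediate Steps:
$K{\left(j,L \right)} = \frac{2 L}{2 + j}$
$v = \frac{1}{4}$ ($v = \left(2 \left(-2\right) \frac{1}{2 + 6} + 0\right)^{2} = \left(2 \left(-2\right) \frac{1}{8} + 0\right)^{2} = \left(- \frac{1}{2} + 0\right)^{2} = \left(- \frac{1}{2}\right)^{2} = \frac{1}{4} \approx 0.25$)
$v + \frac{W}{-47} \cdot 31 = \frac{1}{4} + - \frac{86}{-47} \cdot 31 = \frac{1}{4} + \left(-86\right) \left(- \frac{1}{47}\right) 31 = \frac{1}{4} + \frac{86}{47} \cdot 31 = \frac{1}{4} + \frac{2666}{47} = \frac{10711}{188}$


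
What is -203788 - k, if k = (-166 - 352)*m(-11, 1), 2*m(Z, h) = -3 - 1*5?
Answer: -205860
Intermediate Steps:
m(Z, h) = -4 (m(Z, h) = (-3 - 1*5)/2 = (-3 - 5)/2 = (½)*(-8) = -4)
k = 2072 (k = (-166 - 352)*(-4) = -518*(-4) = 2072)
-203788 - k = -203788 - 1*2072 = -203788 - 2072 = -205860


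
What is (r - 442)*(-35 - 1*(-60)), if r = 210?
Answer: -5800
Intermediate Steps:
(r - 442)*(-35 - 1*(-60)) = (210 - 442)*(-35 - 1*(-60)) = -232*(-35 + 60) = -232*25 = -5800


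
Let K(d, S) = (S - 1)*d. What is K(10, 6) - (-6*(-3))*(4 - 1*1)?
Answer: -4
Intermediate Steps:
K(d, S) = d*(-1 + S) (K(d, S) = (-1 + S)*d = d*(-1 + S))
K(10, 6) - (-6*(-3))*(4 - 1*1) = 10*(-1 + 6) - (-6*(-3))*(4 - 1*1) = 10*5 - 18*(4 - 1) = 50 - 18*3 = 50 - 1*54 = 50 - 54 = -4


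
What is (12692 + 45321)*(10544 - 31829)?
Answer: -1234806705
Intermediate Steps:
(12692 + 45321)*(10544 - 31829) = 58013*(-21285) = -1234806705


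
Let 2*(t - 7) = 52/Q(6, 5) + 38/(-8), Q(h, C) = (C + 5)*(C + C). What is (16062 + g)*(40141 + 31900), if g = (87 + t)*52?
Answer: 75066794041/50 ≈ 1.5013e+9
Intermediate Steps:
Q(h, C) = 2*C*(5 + C) (Q(h, C) = (5 + C)*(2*C) = 2*C*(5 + C))
t = 977/200 (t = 7 + (52/((2*5*(5 + 5))) + 38/(-8))/2 = 7 + (52/((2*5*10)) + 38*(-⅛))/2 = 7 + (52/100 - 19/4)/2 = 7 + (52*(1/100) - 19/4)/2 = 7 + (13/25 - 19/4)/2 = 7 + (½)*(-423/100) = 7 - 423/200 = 977/200 ≈ 4.8850)
g = 238901/50 (g = (87 + 977/200)*52 = (18377/200)*52 = 238901/50 ≈ 4778.0)
(16062 + g)*(40141 + 31900) = (16062 + 238901/50)*(40141 + 31900) = (1042001/50)*72041 = 75066794041/50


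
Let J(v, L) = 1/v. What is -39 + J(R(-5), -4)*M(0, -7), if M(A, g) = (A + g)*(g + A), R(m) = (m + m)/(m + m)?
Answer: 10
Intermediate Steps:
R(m) = 1 (R(m) = (2*m)/((2*m)) = (2*m)*(1/(2*m)) = 1)
M(A, g) = (A + g)² (M(A, g) = (A + g)*(A + g) = (A + g)²)
-39 + J(R(-5), -4)*M(0, -7) = -39 + (0 - 7)²/1 = -39 + 1*(-7)² = -39 + 1*49 = -39 + 49 = 10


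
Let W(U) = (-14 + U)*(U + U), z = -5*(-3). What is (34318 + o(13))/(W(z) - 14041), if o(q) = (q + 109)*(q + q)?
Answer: -37490/14011 ≈ -2.6758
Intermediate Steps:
z = 15
W(U) = 2*U*(-14 + U) (W(U) = (-14 + U)*(2*U) = 2*U*(-14 + U))
o(q) = 2*q*(109 + q) (o(q) = (109 + q)*(2*q) = 2*q*(109 + q))
(34318 + o(13))/(W(z) - 14041) = (34318 + 2*13*(109 + 13))/(2*15*(-14 + 15) - 14041) = (34318 + 2*13*122)/(2*15*1 - 14041) = (34318 + 3172)/(30 - 14041) = 37490/(-14011) = 37490*(-1/14011) = -37490/14011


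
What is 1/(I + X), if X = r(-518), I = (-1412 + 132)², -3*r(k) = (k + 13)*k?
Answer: 3/4653610 ≈ 6.4466e-7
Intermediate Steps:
r(k) = -k*(13 + k)/3 (r(k) = -(k + 13)*k/3 = -(13 + k)*k/3 = -k*(13 + k)/3)
I = 1638400 (I = (-1280)² = 1638400)
X = -261590/3 (X = -⅓*(-518)*(13 - 518) = -⅓*(-518)*(-505) = -261590/3 ≈ -87197.)
1/(I + X) = 1/(1638400 - 261590/3) = 1/(4653610/3) = 3/4653610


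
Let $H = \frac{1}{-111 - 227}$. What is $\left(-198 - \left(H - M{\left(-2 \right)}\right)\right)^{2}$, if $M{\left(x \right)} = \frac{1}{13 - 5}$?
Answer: $\frac{71568555529}{1827904} \approx 39153.0$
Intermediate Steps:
$M{\left(x \right)} = \frac{1}{8}$
$H = - \frac{1}{338}$ ($H = \frac{1}{-338} = - \frac{1}{338} \approx -0.0029586$)
$\left(-198 - \left(H - M{\left(-2 \right)}\right)\right)^{2} = \left(-198 + \left(\frac{1}{8} - - \frac{1}{338}\right)\right)^{2} = \left(-198 + \left(\frac{1}{8} + \frac{1}{338}\right)\right)^{2} = \left(-198 + \frac{173}{1352}\right)^{2} = \left(- \frac{267523}{1352}\right)^{2} = \frac{71568555529}{1827904}$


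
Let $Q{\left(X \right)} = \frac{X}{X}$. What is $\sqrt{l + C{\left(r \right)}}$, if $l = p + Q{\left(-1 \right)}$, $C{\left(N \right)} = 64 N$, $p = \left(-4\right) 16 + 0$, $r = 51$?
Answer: $\sqrt{3201} \approx 56.577$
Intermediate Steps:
$Q{\left(X \right)} = 1$
$p = -64$ ($p = -64 + 0 = -64$)
$l = -63$ ($l = -64 + 1 = -63$)
$\sqrt{l + C{\left(r \right)}} = \sqrt{-63 + 64 \cdot 51} = \sqrt{-63 + 3264} = \sqrt{3201}$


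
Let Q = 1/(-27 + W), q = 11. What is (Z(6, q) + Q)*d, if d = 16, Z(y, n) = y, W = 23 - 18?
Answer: 1048/11 ≈ 95.273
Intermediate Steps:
W = 5
Q = -1/22 (Q = 1/(-27 + 5) = 1/(-22) = -1/22 ≈ -0.045455)
(Z(6, q) + Q)*d = (6 - 1/22)*16 = (131/22)*16 = 1048/11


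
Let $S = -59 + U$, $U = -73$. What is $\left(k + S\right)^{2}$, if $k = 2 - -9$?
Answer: $14641$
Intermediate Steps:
$k = 11$ ($k = 2 + 9 = 11$)
$S = -132$ ($S = -59 - 73 = -132$)
$\left(k + S\right)^{2} = \left(11 - 132\right)^{2} = \left(-121\right)^{2} = 14641$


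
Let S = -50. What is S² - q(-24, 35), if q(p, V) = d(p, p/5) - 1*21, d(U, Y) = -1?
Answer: 2522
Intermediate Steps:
q(p, V) = -22 (q(p, V) = -1 - 1*21 = -1 - 21 = -22)
S² - q(-24, 35) = (-50)² - 1*(-22) = 2500 + 22 = 2522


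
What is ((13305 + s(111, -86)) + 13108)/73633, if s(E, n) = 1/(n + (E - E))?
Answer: 2271517/6332438 ≈ 0.35871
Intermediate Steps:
s(E, n) = 1/n (s(E, n) = 1/(n + 0) = 1/n)
((13305 + s(111, -86)) + 13108)/73633 = ((13305 + 1/(-86)) + 13108)/73633 = ((13305 - 1/86) + 13108)*(1/73633) = (1144229/86 + 13108)*(1/73633) = (2271517/86)*(1/73633) = 2271517/6332438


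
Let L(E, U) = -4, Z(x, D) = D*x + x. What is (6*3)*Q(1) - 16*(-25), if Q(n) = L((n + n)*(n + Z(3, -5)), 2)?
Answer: 328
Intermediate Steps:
Z(x, D) = x + D*x
Q(n) = -4
(6*3)*Q(1) - 16*(-25) = (6*3)*(-4) - 16*(-25) = 18*(-4) + 400 = -72 + 400 = 328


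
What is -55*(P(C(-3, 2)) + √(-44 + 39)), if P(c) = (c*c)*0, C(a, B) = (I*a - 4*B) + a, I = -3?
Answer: -55*I*√5 ≈ -122.98*I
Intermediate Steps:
C(a, B) = -4*B - 2*a (C(a, B) = (-3*a - 4*B) + a = (-4*B - 3*a) + a = -4*B - 2*a)
P(c) = 0 (P(c) = c²*0 = 0)
-55*(P(C(-3, 2)) + √(-44 + 39)) = -55*(0 + √(-44 + 39)) = -55*(0 + √(-5)) = -55*(0 + I*√5) = -55*I*√5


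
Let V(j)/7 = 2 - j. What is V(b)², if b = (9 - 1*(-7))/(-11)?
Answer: 70756/121 ≈ 584.76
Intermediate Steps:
b = -16/11 (b = (9 + 7)*(-1/11) = 16*(-1/11) = -16/11 ≈ -1.4545)
V(j) = 14 - 7*j (V(j) = 7*(2 - j) = 14 - 7*j)
V(b)² = (14 - 7*(-16/11))² = (14 + 112/11)² = (266/11)² = 70756/121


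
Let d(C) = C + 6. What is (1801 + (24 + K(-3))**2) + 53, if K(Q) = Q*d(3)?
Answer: 1863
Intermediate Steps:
d(C) = 6 + C
K(Q) = 9*Q (K(Q) = Q*(6 + 3) = Q*9 = 9*Q)
(1801 + (24 + K(-3))**2) + 53 = (1801 + (24 + 9*(-3))**2) + 53 = (1801 + (24 - 27)**2) + 53 = (1801 + (-3)**2) + 53 = (1801 + 9) + 53 = 1810 + 53 = 1863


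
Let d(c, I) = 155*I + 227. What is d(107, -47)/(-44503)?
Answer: 7058/44503 ≈ 0.15860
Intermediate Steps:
d(c, I) = 227 + 155*I
d(107, -47)/(-44503) = (227 + 155*(-47))/(-44503) = (227 - 7285)*(-1/44503) = -7058*(-1/44503) = 7058/44503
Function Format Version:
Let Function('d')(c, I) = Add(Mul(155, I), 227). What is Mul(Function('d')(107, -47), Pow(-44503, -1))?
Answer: Rational(7058, 44503) ≈ 0.15860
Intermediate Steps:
Function('d')(c, I) = Add(227, Mul(155, I))
Mul(Function('d')(107, -47), Pow(-44503, -1)) = Mul(Add(227, Mul(155, -47)), Pow(-44503, -1)) = Mul(Add(227, -7285), Rational(-1, 44503)) = Mul(-7058, Rational(-1, 44503)) = Rational(7058, 44503)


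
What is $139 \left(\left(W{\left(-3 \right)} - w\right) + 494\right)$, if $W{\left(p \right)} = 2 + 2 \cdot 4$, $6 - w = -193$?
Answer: $42395$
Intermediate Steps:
$w = 199$ ($w = 6 - -193 = 6 + 193 = 199$)
$W{\left(p \right)} = 10$ ($W{\left(p \right)} = 2 + 8 = 10$)
$139 \left(\left(W{\left(-3 \right)} - w\right) + 494\right) = 139 \left(\left(10 - 199\right) + 494\right) = 139 \left(-189 + 494\right) = 139 \cdot 305 = 42395$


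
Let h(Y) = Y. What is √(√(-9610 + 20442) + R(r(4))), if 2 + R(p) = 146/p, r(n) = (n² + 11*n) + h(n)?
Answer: √(18 + 256*√677)/8 ≈ 10.216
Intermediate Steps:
r(n) = n² + 12*n (r(n) = (n² + 11*n) + n = n² + 12*n)
R(p) = -2 + 146/p
√(√(-9610 + 20442) + R(r(4))) = √(√(-9610 + 20442) + (-2 + 146/((4*(12 + 4))))) = √(√10832 + (-2 + 146/((4*16)))) = √(4*√677 + (-2 + 146/64)) = √(4*√677 + (-2 + 146*(1/64))) = √(4*√677 + (-2 + 73/32)) = √(4*√677 + 9/32) = √(9/32 + 4*√677)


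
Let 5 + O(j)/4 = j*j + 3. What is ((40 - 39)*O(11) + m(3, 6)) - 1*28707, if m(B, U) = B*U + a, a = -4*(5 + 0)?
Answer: -28233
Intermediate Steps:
a = -20 (a = -4*5 = -20)
m(B, U) = -20 + B*U (m(B, U) = B*U - 20 = -20 + B*U)
O(j) = -8 + 4*j² (O(j) = -20 + 4*(j*j + 3) = -20 + 4*(j² + 3) = -20 + 4*(3 + j²) = -20 + (12 + 4*j²) = -8 + 4*j²)
((40 - 39)*O(11) + m(3, 6)) - 1*28707 = ((40 - 39)*(-8 + 4*11²) + (-20 + 3*6)) - 1*28707 = (1*(-8 + 4*121) + (-20 + 18)) - 28707 = (1*(-8 + 484) - 2) - 28707 = (1*476 - 2) - 28707 = (476 - 2) - 28707 = 474 - 28707 = -28233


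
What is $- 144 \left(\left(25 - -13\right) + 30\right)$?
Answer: $-9792$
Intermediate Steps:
$- 144 \left(\left(25 - -13\right) + 30\right) = - 144 \left(\left(25 + 13\right) + 30\right) = - 144 \left(38 + 30\right) = \left(-144\right) 68 = -9792$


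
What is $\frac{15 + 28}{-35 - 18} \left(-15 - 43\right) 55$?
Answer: $\frac{137170}{53} \approx 2588.1$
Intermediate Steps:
$\frac{15 + 28}{-35 - 18} \left(-15 - 43\right) 55 = \frac{43}{-53} \left(-15 - 43\right) 55 = 43 \left(- \frac{1}{53}\right) \left(-58\right) 55 = \left(- \frac{43}{53}\right) \left(-58\right) 55 = \frac{2494}{53} \cdot 55 = \frac{137170}{53}$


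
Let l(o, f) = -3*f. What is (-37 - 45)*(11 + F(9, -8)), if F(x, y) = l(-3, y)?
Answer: -2870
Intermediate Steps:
F(x, y) = -3*y
(-37 - 45)*(11 + F(9, -8)) = (-37 - 45)*(11 - 3*(-8)) = -82*(11 + 24) = -82*35 = -2870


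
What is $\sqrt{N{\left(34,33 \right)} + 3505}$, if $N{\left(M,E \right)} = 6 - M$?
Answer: $\sqrt{3477} \approx 58.966$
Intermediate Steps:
$\sqrt{N{\left(34,33 \right)} + 3505} = \sqrt{\left(6 - 34\right) + 3505} = \sqrt{-28 + 3505} = \sqrt{3477}$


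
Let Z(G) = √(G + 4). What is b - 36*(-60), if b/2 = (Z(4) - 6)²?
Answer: 2248 - 48*√2 ≈ 2180.1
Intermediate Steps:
Z(G) = √(4 + G)
b = 2*(-6 + 2*√2)² (b = 2*(√(4 + 4) - 6)² = 2*(√8 - 6)² = 2*(2*√2 - 6)² = 2*(-6 + 2*√2)² ≈ 20.118)
b - 36*(-60) = (88 - 48*√2) - 36*(-60) = (88 - 48*√2) + 2160 = 2248 - 48*√2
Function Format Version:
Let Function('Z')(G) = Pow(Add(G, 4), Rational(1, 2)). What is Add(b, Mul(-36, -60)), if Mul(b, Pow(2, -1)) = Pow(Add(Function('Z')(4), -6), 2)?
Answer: Add(2248, Mul(-48, Pow(2, Rational(1, 2)))) ≈ 2180.1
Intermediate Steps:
Function('Z')(G) = Pow(Add(4, G), Rational(1, 2))
b = Mul(2, Pow(Add(-6, Mul(2, Pow(2, Rational(1, 2)))), 2)) (b = Mul(2, Pow(Add(Pow(Add(4, 4), Rational(1, 2)), -6), 2)) = Mul(2, Pow(Add(Pow(8, Rational(1, 2)), -6), 2)) = Mul(2, Pow(Add(Mul(2, Pow(2, Rational(1, 2))), -6), 2)) = Mul(2, Pow(Add(-6, Mul(2, Pow(2, Rational(1, 2)))), 2)) ≈ 20.118)
Add(b, Mul(-36, -60)) = Add(Add(88, Mul(-48, Pow(2, Rational(1, 2)))), Mul(-36, -60)) = Add(Add(88, Mul(-48, Pow(2, Rational(1, 2)))), 2160) = Add(2248, Mul(-48, Pow(2, Rational(1, 2))))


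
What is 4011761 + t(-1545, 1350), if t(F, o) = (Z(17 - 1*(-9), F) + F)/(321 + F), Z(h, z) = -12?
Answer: 545599669/136 ≈ 4.0118e+6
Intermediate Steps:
t(F, o) = (-12 + F)/(321 + F)
4011761 + t(-1545, 1350) = 4011761 + (-12 - 1545)/(321 - 1545) = 4011761 - 1557/(-1224) = 4011761 - 1/1224*(-1557) = 4011761 + 173/136 = 545599669/136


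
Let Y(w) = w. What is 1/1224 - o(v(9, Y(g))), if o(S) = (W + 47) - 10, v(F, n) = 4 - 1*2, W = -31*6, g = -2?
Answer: 182377/1224 ≈ 149.00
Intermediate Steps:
W = -186
v(F, n) = 2 (v(F, n) = 4 - 2 = 2)
o(S) = -149 (o(S) = (-186 + 47) - 10 = -139 - 10 = -149)
1/1224 - o(v(9, Y(g))) = 1/1224 - 1*(-149) = 1/1224 + 149 = 182377/1224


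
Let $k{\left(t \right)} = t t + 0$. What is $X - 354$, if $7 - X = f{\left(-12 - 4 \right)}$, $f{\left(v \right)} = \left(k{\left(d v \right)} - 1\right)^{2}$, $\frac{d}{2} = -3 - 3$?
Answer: $-1358881116$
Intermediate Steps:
$d = -12$ ($d = 2 \left(-3 - 3\right) = 2 \left(-6\right) = -12$)
$k{\left(t \right)} = t^{2}$ ($k{\left(t \right)} = t^{2} + 0 = t^{2}$)
$f{\left(v \right)} = \left(-1 + 144 v^{2}\right)^{2}$ ($f{\left(v \right)} = \left(\left(- 12 v\right)^{2} - 1\right)^{2} = \left(144 v^{2} - 1\right)^{2} = \left(-1 + 144 v^{2}\right)^{2}$)
$X = -1358880762$ ($X = 7 - \left(-1 + 144 \left(-12 - 4\right)^{2}\right)^{2} = 7 - \left(-1 + 144 \left(-16\right)^{2}\right)^{2} = 7 - \left(-1 + 144 \cdot 256\right)^{2} = 7 - \left(-1 + 36864\right)^{2} = 7 - 36863^{2} = 7 - 1358880769 = -1358880762$)
$X - 354 = -1358880762 - 354 = -1358881116$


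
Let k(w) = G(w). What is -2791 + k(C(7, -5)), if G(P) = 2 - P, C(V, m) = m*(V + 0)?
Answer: -2754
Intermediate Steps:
C(V, m) = V*m (C(V, m) = m*V = V*m)
k(w) = 2 - w
-2791 + k(C(7, -5)) = -2791 + (2 - 7*(-5)) = -2791 + (2 - 1*(-35)) = -2791 + (2 + 35) = -2791 + 37 = -2754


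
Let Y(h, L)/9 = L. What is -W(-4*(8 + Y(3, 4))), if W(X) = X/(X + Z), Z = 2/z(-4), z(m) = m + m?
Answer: -704/705 ≈ -0.99858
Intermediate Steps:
Y(h, L) = 9*L
z(m) = 2*m
Z = -1/4 (Z = 2/((2*(-4))) = 2/(-8) = 2*(-1/8) = -1/4 ≈ -0.25000)
W(X) = X/(-1/4 + X) (W(X) = X/(X - 1/4) = X/(-1/4 + X))
-W(-4*(8 + Y(3, 4))) = -4*(-4*(8 + 9*4))/(-1 + 4*(-4*(8 + 9*4))) = -4*(-4*(8 + 36))/(-1 + 4*(-4*(8 + 36))) = -4*(-4*44)/(-1 + 4*(-4*44)) = -4*(-176)/(-1 + 4*(-176)) = -4*(-176)/(-1 - 704) = -4*(-176)/(-705) = -4*(-176)*(-1)/705 = -1*704/705 = -704/705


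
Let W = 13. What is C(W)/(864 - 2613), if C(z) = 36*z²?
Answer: -2028/583 ≈ -3.4786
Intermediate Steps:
C(W)/(864 - 2613) = (36*13²)/(864 - 2613) = (36*169)/(-1749) = -1/1749*6084 = -2028/583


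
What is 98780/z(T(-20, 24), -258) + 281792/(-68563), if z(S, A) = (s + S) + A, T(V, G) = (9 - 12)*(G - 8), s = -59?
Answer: -1375101444/5005099 ≈ -274.74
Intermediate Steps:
T(V, G) = 24 - 3*G (T(V, G) = -3*(-8 + G) = 24 - 3*G)
z(S, A) = -59 + A + S (z(S, A) = (-59 + S) + A = -59 + A + S)
98780/z(T(-20, 24), -258) + 281792/(-68563) = 98780/(-59 - 258 + (24 - 3*24)) + 281792/(-68563) = 98780/(-59 - 258 + (24 - 72)) + 281792*(-1/68563) = 98780/(-59 - 258 - 48) - 281792/68563 = 98780/(-365) - 281792/68563 = 98780*(-1/365) - 281792/68563 = -19756/73 - 281792/68563 = -1375101444/5005099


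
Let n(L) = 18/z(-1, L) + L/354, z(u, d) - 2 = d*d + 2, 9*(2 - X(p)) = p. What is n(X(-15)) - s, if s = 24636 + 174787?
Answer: -33250420711/166734 ≈ -1.9942e+5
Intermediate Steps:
X(p) = 2 - p/9
z(u, d) = 4 + d² (z(u, d) = 2 + (d*d + 2) = 2 + (d² + 2) = 2 + (2 + d²) = 4 + d²)
n(L) = 18/(4 + L²) + L/354
s = 199423
n(X(-15)) - s = (6372 + (2 - ⅑*(-15))*(4 + (2 - ⅑*(-15))²))/(354*(4 + (2 - ⅑*(-15))²)) - 1*199423 = (6372 + (2 + 5/3)*(4 + (2 + 5/3)²))/(354*(4 + (2 + 5/3)²)) - 199423 = (6372 + 11*(4 + (11/3)²)/3)/(354*(4 + (11/3)²)) - 199423 = (6372 + 11*(4 + 121/9)/3)/(354*(4 + 121/9)) - 199423 = (6372 + (11/3)*(157/9))/(354*(157/9)) - 199423 = (1/354)*(9/157)*(6372 + 1727/27) - 199423 = (1/354)*(9/157)*(173771/27) - 199423 = 173771/166734 - 199423 = -33250420711/166734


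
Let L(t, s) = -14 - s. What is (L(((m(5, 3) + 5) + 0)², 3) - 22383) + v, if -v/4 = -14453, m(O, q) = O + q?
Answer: 35412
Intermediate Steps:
v = 57812 (v = -4*(-14453) = 57812)
(L(((m(5, 3) + 5) + 0)², 3) - 22383) + v = ((-14 - 1*3) - 22383) + 57812 = ((-14 - 3) - 22383) + 57812 = (-17 - 22383) + 57812 = -22400 + 57812 = 35412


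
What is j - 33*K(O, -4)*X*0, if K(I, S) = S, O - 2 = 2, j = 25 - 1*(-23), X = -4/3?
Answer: 48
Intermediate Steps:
X = -4/3 (X = -4*1/3 = -4/3 ≈ -1.3333)
j = 48 (j = 25 + 23 = 48)
O = 4 (O = 2 + 2 = 4)
j - 33*K(O, -4)*X*0 = 48 - 33*(-4*(-4/3))*0 = 48 - 176*0 = 48 - 33*0 = 48 + 0 = 48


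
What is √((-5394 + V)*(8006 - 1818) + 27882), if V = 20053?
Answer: √90737774 ≈ 9525.6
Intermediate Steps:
√((-5394 + V)*(8006 - 1818) + 27882) = √((-5394 + 20053)*(8006 - 1818) + 27882) = √(14659*6188 + 27882) = √(90709892 + 27882) = √90737774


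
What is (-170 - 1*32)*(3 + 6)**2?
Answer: -16362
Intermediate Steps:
(-170 - 1*32)*(3 + 6)**2 = (-170 - 32)*9**2 = -202*81 = -16362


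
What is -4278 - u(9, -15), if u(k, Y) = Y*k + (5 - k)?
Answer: -4139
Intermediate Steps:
u(k, Y) = 5 - k + Y*k
-4278 - u(9, -15) = -4278 - (5 - 1*9 - 15*9) = -4278 - (5 - 9 - 135) = -4278 - 1*(-139) = -4278 + 139 = -4139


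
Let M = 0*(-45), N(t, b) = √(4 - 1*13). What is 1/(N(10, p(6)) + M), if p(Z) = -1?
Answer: -I/3 ≈ -0.33333*I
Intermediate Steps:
N(t, b) = 3*I (N(t, b) = √(4 - 13) = √(-9) = 3*I)
M = 0
1/(N(10, p(6)) + M) = 1/(3*I + 0) = 1/(3*I) = -I/3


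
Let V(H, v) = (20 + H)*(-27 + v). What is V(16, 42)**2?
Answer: 291600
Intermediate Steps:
V(H, v) = (-27 + v)*(20 + H)
V(16, 42)**2 = (-540 - 27*16 + 20*42 + 16*42)**2 = (-540 - 432 + 840 + 672)**2 = 540**2 = 291600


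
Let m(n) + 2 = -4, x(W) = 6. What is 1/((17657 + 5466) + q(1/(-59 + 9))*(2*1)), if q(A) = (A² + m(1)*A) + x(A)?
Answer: 1250/28919051 ≈ 4.3224e-5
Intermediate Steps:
m(n) = -6 (m(n) = -2 - 4 = -6)
q(A) = 6 + A² - 6*A (q(A) = (A² - 6*A) + 6 = 6 + A² - 6*A)
1/((17657 + 5466) + q(1/(-59 + 9))*(2*1)) = 1/((17657 + 5466) + (6 + (1/(-59 + 9))² - 6/(-59 + 9))*(2*1)) = 1/(23123 + (6 + (1/(-50))² - 6/(-50))*2) = 1/(23123 + (6 + (-1/50)² - 6*(-1/50))*2) = 1/(23123 + (6 + 1/2500 + 3/25)*2) = 1/(23123 + (15301/2500)*2) = 1/(23123 + 15301/1250) = 1/(28919051/1250) = 1250/28919051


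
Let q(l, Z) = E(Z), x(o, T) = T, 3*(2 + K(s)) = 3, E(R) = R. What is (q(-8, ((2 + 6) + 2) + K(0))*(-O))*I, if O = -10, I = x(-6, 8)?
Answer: 720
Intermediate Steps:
K(s) = -1 (K(s) = -2 + (1/3)*3 = -2 + 1 = -1)
I = 8
q(l, Z) = Z
(q(-8, ((2 + 6) + 2) + K(0))*(-O))*I = ((((2 + 6) + 2) - 1)*(-1*(-10)))*8 = (((8 + 2) - 1)*10)*8 = ((10 - 1)*10)*8 = (9*10)*8 = 90*8 = 720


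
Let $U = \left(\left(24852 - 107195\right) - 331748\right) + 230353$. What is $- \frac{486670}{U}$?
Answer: $\frac{243335}{91869} \approx 2.6487$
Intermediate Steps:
$U = -183738$ ($U = \left(-82343 - 331748\right) + 230353 = -414091 + 230353 = -183738$)
$- \frac{486670}{U} = - \frac{486670}{-183738} = \left(-486670\right) \left(- \frac{1}{183738}\right) = \frac{243335}{91869}$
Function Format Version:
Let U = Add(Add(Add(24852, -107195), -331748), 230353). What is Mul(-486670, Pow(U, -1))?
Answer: Rational(243335, 91869) ≈ 2.6487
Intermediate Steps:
U = -183738 (U = Add(Add(-82343, -331748), 230353) = Add(-414091, 230353) = -183738)
Mul(-486670, Pow(U, -1)) = Mul(-486670, Pow(-183738, -1)) = Mul(-486670, Rational(-1, 183738)) = Rational(243335, 91869)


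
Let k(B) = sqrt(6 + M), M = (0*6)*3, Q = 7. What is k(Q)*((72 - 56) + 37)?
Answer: 53*sqrt(6) ≈ 129.82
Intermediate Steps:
M = 0 (M = 0*3 = 0)
k(B) = sqrt(6) (k(B) = sqrt(6 + 0) = sqrt(6))
k(Q)*((72 - 56) + 37) = sqrt(6)*((72 - 56) + 37) = sqrt(6)*(16 + 37) = sqrt(6)*53 = 53*sqrt(6)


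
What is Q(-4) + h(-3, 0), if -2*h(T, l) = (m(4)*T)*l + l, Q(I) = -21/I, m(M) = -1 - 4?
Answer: 21/4 ≈ 5.2500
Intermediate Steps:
m(M) = -5
h(T, l) = -l/2 + 5*T*l/2 (h(T, l) = -((-5*T)*l + l)/2 = -(-5*T*l + l)/2 = -(l - 5*T*l)/2 = -l/2 + 5*T*l/2)
Q(-4) + h(-3, 0) = -21/(-4) + (1/2)*0*(-1 + 5*(-3)) = -21*(-1/4) + (1/2)*0*(-1 - 15) = 21/4 + (1/2)*0*(-16) = 21/4 + 0 = 21/4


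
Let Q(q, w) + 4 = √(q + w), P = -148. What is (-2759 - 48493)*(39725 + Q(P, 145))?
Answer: -2035780692 - 51252*I*√3 ≈ -2.0358e+9 - 88771.0*I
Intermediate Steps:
Q(q, w) = -4 + √(q + w)
(-2759 - 48493)*(39725 + Q(P, 145)) = (-2759 - 48493)*(39725 + (-4 + √(-148 + 145))) = -51252*(39725 + (-4 + √(-3))) = -51252*(39725 + (-4 + I*√3)) = -51252*(39721 + I*√3) = -2035780692 - 51252*I*√3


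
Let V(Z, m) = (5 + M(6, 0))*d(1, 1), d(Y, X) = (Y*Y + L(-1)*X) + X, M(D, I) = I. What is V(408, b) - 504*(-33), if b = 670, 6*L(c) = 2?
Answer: 49931/3 ≈ 16644.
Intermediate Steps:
L(c) = ⅓ (L(c) = (⅙)*2 = ⅓)
d(Y, X) = Y² + 4*X/3 (d(Y, X) = (Y*Y + X/3) + X = (Y² + X/3) + X = Y² + 4*X/3)
V(Z, m) = 35/3 (V(Z, m) = (5 + 0)*(1² + (4/3)*1) = 5*(1 + 4/3) = 5*(7/3) = 35/3)
V(408, b) - 504*(-33) = 35/3 - 504*(-33) = 35/3 - 1*(-16632) = 35/3 + 16632 = 49931/3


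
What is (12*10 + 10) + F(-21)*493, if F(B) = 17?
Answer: 8511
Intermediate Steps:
(12*10 + 10) + F(-21)*493 = (12*10 + 10) + 17*493 = (120 + 10) + 8381 = 130 + 8381 = 8511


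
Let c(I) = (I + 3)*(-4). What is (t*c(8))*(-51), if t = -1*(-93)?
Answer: 208692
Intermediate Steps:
t = 93
c(I) = -12 - 4*I (c(I) = (3 + I)*(-4) = -12 - 4*I)
(t*c(8))*(-51) = (93*(-12 - 4*8))*(-51) = (93*(-12 - 32))*(-51) = (93*(-44))*(-51) = -4092*(-51) = 208692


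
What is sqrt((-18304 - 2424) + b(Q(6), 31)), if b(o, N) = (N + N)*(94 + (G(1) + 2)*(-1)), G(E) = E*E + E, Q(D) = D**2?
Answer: 2*I*sqrt(3787) ≈ 123.08*I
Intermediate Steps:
G(E) = E + E**2 (G(E) = E**2 + E = E + E**2)
b(o, N) = 180*N (b(o, N) = (N + N)*(94 + (1*(1 + 1) + 2)*(-1)) = (2*N)*(94 + (1*2 + 2)*(-1)) = (2*N)*(94 + (2 + 2)*(-1)) = (2*N)*(94 + 4*(-1)) = (2*N)*(94 - 4) = (2*N)*90 = 180*N)
sqrt((-18304 - 2424) + b(Q(6), 31)) = sqrt((-18304 - 2424) + 180*31) = sqrt(-20728 + 5580) = sqrt(-15148) = 2*I*sqrt(3787)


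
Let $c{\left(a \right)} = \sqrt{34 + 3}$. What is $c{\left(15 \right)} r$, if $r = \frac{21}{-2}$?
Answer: $- \frac{21 \sqrt{37}}{2} \approx -63.869$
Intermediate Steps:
$c{\left(a \right)} = \sqrt{37}$
$r = - \frac{21}{2}$ ($r = 21 \left(- \frac{1}{2}\right) = - \frac{21}{2} \approx -10.5$)
$c{\left(15 \right)} r = \sqrt{37} \left(- \frac{21}{2}\right) = - \frac{21 \sqrt{37}}{2}$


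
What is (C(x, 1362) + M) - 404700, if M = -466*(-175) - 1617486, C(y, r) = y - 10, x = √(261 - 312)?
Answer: -1940646 + I*√51 ≈ -1.9406e+6 + 7.1414*I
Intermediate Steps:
x = I*√51 (x = √(-51) = I*√51 ≈ 7.1414*I)
C(y, r) = -10 + y
M = -1535936 (M = 81550 - 1617486 = -1535936)
(C(x, 1362) + M) - 404700 = ((-10 + I*√51) - 1535936) - 404700 = (-1535946 + I*√51) - 404700 = -1940646 + I*√51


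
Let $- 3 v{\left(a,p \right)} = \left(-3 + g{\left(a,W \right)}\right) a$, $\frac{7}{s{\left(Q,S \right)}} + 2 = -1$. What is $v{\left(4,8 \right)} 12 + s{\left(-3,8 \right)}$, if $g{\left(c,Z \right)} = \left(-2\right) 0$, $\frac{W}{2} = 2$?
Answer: $\frac{137}{3} \approx 45.667$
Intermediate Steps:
$W = 4$ ($W = 2 \cdot 2 = 4$)
$g{\left(c,Z \right)} = 0$
$s{\left(Q,S \right)} = - \frac{7}{3}$ ($s{\left(Q,S \right)} = \frac{7}{-2 - 1} = \frac{7}{-3} = 7 \left(- \frac{1}{3}\right) = - \frac{7}{3}$)
$v{\left(a,p \right)} = a$ ($v{\left(a,p \right)} = - \frac{\left(-3 + 0\right) a}{3} = - \frac{\left(-3\right) a}{3} = a$)
$v{\left(4,8 \right)} 12 + s{\left(-3,8 \right)} = 4 \cdot 12 - \frac{7}{3} = 48 - \frac{7}{3} = \frac{137}{3}$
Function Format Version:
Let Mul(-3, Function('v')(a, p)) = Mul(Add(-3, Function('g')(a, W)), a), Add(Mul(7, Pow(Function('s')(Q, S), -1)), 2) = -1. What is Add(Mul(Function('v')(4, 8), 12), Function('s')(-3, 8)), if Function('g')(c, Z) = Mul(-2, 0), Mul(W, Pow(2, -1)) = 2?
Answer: Rational(137, 3) ≈ 45.667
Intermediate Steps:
W = 4 (W = Mul(2, 2) = 4)
Function('g')(c, Z) = 0
Function('s')(Q, S) = Rational(-7, 3) (Function('s')(Q, S) = Mul(7, Pow(Add(-2, -1), -1)) = Mul(7, Pow(-3, -1)) = Mul(7, Rational(-1, 3)) = Rational(-7, 3))
Function('v')(a, p) = a (Function('v')(a, p) = Mul(Rational(-1, 3), Mul(Add(-3, 0), a)) = Mul(Rational(-1, 3), Mul(-3, a)) = a)
Add(Mul(Function('v')(4, 8), 12), Function('s')(-3, 8)) = Add(Mul(4, 12), Rational(-7, 3)) = Add(48, Rational(-7, 3)) = Rational(137, 3)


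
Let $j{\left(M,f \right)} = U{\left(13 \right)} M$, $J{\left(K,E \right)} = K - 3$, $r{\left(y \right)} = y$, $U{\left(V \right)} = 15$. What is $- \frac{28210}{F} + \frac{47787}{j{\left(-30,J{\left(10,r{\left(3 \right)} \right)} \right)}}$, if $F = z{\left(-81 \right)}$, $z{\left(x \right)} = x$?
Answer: $\frac{980417}{4050} \approx 242.08$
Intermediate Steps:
$F = -81$
$J{\left(K,E \right)} = -3 + K$
$j{\left(M,f \right)} = 15 M$
$- \frac{28210}{F} + \frac{47787}{j{\left(-30,J{\left(10,r{\left(3 \right)} \right)} \right)}} = - \frac{28210}{-81} + \frac{47787}{15 \left(-30\right)} = \left(-28210\right) \left(- \frac{1}{81}\right) + \frac{47787}{-450} = \frac{28210}{81} + 47787 \left(- \frac{1}{450}\right) = \frac{28210}{81} - \frac{15929}{150} = \frac{980417}{4050}$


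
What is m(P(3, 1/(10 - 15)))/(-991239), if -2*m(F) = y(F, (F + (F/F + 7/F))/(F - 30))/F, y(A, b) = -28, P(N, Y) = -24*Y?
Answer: -35/11894868 ≈ -2.9424e-6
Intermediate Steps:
m(F) = 14/F (m(F) = -(-14)/F = 14/F)
m(P(3, 1/(10 - 15)))/(-991239) = (14/((-24/(10 - 15))))/(-991239) = (14/((-24/(-5))))*(-1/991239) = (14/((-24*(-1/5))))*(-1/991239) = (14/(24/5))*(-1/991239) = (14*(5/24))*(-1/991239) = (35/12)*(-1/991239) = -35/11894868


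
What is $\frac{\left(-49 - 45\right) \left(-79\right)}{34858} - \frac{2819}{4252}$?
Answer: $- \frac{33344675}{74108108} \approx -0.44995$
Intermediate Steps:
$\frac{\left(-49 - 45\right) \left(-79\right)}{34858} - \frac{2819}{4252} = \left(-94\right) \left(-79\right) \frac{1}{34858} - \frac{2819}{4252} = 7426 \cdot \frac{1}{34858} - \frac{2819}{4252} = \frac{3713}{17429} - \frac{2819}{4252} = - \frac{33344675}{74108108}$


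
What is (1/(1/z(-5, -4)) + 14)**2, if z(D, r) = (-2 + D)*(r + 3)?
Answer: 441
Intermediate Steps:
z(D, r) = (-2 + D)*(3 + r)
(1/(1/z(-5, -4)) + 14)**2 = (1/(1/(-6 - 2*(-4) + 3*(-5) - 5*(-4))) + 14)**2 = (1/(1/(-6 + 8 - 15 + 20)) + 14)**2 = (1/(1/7) + 14)**2 = (7 + 14)**2 = 21**2 = 441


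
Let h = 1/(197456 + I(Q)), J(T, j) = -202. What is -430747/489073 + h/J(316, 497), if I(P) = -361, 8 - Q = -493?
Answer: -17149412642003/19471556272870 ≈ -0.88074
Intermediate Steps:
Q = 501 (Q = 8 - 1*(-493) = 8 + 493 = 501)
h = 1/197095 (h = 1/(197456 - 361) = 1/197095 ≈ 5.0737e-6)
-430747/489073 + h/J(316, 497) = -430747/489073 + (1/197095)/(-202) = -430747*1/489073 + (1/197095)*(-1/202) = -430747/489073 - 1/39813190 = -17149412642003/19471556272870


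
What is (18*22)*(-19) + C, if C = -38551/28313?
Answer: -213065563/28313 ≈ -7525.4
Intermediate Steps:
C = -38551/28313 (C = -38551*1/28313 = -38551/28313 ≈ -1.3616)
(18*22)*(-19) + C = (18*22)*(-19) - 38551/28313 = 396*(-19) - 38551/28313 = -7524 - 38551/28313 = -213065563/28313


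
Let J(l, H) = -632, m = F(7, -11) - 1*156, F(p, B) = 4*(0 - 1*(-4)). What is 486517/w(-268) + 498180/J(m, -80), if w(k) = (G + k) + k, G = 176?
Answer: -60852943/28440 ≈ -2139.7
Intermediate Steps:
F(p, B) = 16 (F(p, B) = 4*(0 + 4) = 4*4 = 16)
m = -140 (m = 16 - 1*156 = 16 - 156 = -140)
w(k) = 176 + 2*k (w(k) = (176 + k) + k = 176 + 2*k)
486517/w(-268) + 498180/J(m, -80) = 486517/(176 + 2*(-268)) + 498180/(-632) = 486517/(176 - 536) + 498180*(-1/632) = 486517/(-360) - 124545/158 = 486517*(-1/360) - 124545/158 = -486517/360 - 124545/158 = -60852943/28440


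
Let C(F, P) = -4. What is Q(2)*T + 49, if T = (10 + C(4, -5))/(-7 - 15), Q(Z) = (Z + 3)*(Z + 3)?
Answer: 464/11 ≈ 42.182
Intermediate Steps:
Q(Z) = (3 + Z)² (Q(Z) = (3 + Z)*(3 + Z) = (3 + Z)²)
T = -3/11 (T = (10 - 4)/(-7 - 15) = 6/(-22) = 6*(-1/22) = -3/11 ≈ -0.27273)
Q(2)*T + 49 = (3 + 2)²*(-3/11) + 49 = 5²*(-3/11) + 49 = 25*(-3/11) + 49 = -75/11 + 49 = 464/11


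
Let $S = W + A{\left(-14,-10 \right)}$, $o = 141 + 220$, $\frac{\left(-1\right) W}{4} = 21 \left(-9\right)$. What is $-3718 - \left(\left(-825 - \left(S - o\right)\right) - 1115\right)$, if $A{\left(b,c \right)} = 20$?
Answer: $-1363$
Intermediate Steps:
$W = 756$ ($W = - 4 \cdot 21 \left(-9\right) = \left(-4\right) \left(-189\right) = 756$)
$o = 361$
$S = 776$ ($S = 756 + 20 = 776$)
$-3718 - \left(\left(-825 - \left(S - o\right)\right) - 1115\right) = -3718 - \left(\left(-825 + \left(361 - 776\right)\right) - 1115\right) = -3718 - \left(\left(-825 - 415\right) - 1115\right) = -3718 - \left(-1240 - 1115\right) = -3718 - -2355 = -3718 + 2355 = -1363$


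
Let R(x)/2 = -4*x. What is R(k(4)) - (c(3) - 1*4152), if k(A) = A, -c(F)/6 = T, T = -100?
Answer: 3520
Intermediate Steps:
c(F) = 600 (c(F) = -6*(-100) = 600)
R(x) = -8*x (R(x) = 2*(-4*x) = -8*x)
R(k(4)) - (c(3) - 1*4152) = -8*4 - (600 - 1*4152) = -32 - (600 - 4152) = -32 - 1*(-3552) = -32 + 3552 = 3520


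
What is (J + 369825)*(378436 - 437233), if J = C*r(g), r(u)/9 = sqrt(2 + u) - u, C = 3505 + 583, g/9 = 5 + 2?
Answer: 114540730587 - 2163259224*sqrt(65) ≈ 9.7100e+10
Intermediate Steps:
g = 63 (g = 9*(5 + 2) = 9*7 = 63)
C = 4088
r(u) = -9*u + 9*sqrt(2 + u) (r(u) = 9*(sqrt(2 + u) - u) = -9*u + 9*sqrt(2 + u))
J = -2317896 + 36792*sqrt(65) (J = 4088*(-9*63 + 9*sqrt(2 + 63)) = 4088*(-567 + 9*sqrt(65)) = -2317896 + 36792*sqrt(65) ≈ -2.0213e+6)
(J + 369825)*(378436 - 437233) = ((-2317896 + 36792*sqrt(65)) + 369825)*(378436 - 437233) = (-1948071 + 36792*sqrt(65))*(-58797) = 114540730587 - 2163259224*sqrt(65)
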